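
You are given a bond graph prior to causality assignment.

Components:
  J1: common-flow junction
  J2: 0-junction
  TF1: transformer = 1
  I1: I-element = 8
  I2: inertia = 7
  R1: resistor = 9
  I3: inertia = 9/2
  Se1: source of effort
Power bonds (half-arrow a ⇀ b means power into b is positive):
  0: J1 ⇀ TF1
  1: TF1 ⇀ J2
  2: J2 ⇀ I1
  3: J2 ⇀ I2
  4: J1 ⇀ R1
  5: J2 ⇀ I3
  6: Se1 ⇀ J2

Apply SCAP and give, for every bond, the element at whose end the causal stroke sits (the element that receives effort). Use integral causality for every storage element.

β0 stroke→J1
β1 stroke→TF1
β2 stroke→I1
β3 stroke→I2
β4 stroke→R1
β5 stroke→I3
β6 stroke→J2

b6 stroke at J2  (Se1: effort source, stroke at far end)
b1 stroke at TF1  (common-e at J2 fixed by 6)
b2 stroke at I1  (J2 effort already set via bond 6)
b3 stroke at I2  (J2: bond 6 brought effort, rest push out)
b5 stroke at I3  (J2 effort already set via bond 6)
b0 stroke at J1  (TF TF1: opposite of bond 1)
b4 stroke at R1  (J1 needs exactly one f-in)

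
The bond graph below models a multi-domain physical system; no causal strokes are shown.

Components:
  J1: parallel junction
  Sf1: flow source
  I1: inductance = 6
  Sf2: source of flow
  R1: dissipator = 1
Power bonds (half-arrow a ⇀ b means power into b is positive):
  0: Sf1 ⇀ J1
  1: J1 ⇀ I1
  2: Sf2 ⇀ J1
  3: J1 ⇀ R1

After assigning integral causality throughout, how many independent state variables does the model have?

1  (I1 all integral)

#0 stroke→Sf1  (Sf1 (Sf) sets flow on bond)
#2 stroke→Sf2  (Sf2 (Sf) sets flow on bond)
#1 stroke→I1  (I1 outputs flow p/I1)
#3 stroke→J1  (only one effort-in slot at J1)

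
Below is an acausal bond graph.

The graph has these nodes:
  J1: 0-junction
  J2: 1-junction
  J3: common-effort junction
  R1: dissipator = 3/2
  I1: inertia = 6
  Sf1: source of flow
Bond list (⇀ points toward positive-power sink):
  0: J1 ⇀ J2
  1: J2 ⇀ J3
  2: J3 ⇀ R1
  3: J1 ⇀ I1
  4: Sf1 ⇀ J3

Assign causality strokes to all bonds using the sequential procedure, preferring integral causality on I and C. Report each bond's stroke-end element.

b0 |J1
b1 |J2
b2 |J3
b3 |I1
b4 |Sf1

b4 stroke at Sf1  (Sf1: flow source, stroke at near end)
b3 stroke at I1  (I1: I, integral causality)
b0 stroke at J1  (J1: last free bond brings effort in)
b1 stroke at J2  (J2: bond 0 brought flow, rest push out)
b2 stroke at J3  (J3: last free bond brings effort in)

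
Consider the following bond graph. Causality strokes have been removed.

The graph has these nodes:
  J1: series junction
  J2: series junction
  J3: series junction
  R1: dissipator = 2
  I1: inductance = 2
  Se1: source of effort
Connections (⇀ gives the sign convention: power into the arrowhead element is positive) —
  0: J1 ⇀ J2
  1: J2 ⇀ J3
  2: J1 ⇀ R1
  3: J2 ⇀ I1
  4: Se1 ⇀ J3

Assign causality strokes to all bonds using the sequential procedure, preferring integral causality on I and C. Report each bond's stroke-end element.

bond 4 stroke at J3  (Se1: effort source, stroke at far end)
bond 1 stroke at J2  (only one flow-in slot at J3)
bond 3 stroke at I1  (prefer integral on I1)
bond 0 stroke at J2  (1-jn J2 has f-setter on 3)
bond 2 stroke at J1  (1-jn J1 has f-setter on 0)

bond 0 stroke→J2
bond 1 stroke→J2
bond 2 stroke→J1
bond 3 stroke→I1
bond 4 stroke→J3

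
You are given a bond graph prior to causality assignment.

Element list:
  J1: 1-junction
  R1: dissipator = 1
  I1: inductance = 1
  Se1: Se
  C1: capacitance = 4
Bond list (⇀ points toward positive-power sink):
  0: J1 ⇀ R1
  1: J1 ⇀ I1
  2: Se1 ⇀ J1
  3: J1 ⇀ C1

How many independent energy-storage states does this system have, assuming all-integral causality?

β2 →J1  (Se1 fixes effort; stroke away)
β1 →I1  (I1: I, integral causality)
β0 →J1  (common-f at J1 fixed by 1)
β3 →J1  (common-f at J1 fixed by 1)

2  (C1, I1 all integral)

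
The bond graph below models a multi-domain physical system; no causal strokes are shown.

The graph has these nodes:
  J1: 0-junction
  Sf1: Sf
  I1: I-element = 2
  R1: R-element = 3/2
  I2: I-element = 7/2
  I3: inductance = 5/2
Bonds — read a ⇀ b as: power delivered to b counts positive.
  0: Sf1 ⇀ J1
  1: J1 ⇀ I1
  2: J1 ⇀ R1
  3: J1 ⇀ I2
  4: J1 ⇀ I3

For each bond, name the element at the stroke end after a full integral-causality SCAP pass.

b0 stroke→Sf1
b1 stroke→I1
b2 stroke→J1
b3 stroke→I2
b4 stroke→I3

b0 stroke at Sf1  (Sf1 (Sf) sets flow on bond)
b1 stroke at I1  (I1 integral (f out))
b3 stroke at I2  (I2: I, integral causality)
b4 stroke at I3  (I3 integral (f out))
b2 stroke at J1  (only one effort-in slot at J1)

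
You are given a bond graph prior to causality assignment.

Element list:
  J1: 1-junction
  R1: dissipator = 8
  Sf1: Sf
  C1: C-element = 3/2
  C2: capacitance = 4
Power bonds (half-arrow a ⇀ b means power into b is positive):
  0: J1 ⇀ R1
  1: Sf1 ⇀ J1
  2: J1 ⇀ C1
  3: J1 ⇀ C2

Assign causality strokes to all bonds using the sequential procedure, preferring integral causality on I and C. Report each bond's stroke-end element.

β1 stroke→Sf1  (Sf1 fixes flow; stroke at Sf1)
β0 stroke→J1  (1-jn J1 has f-setter on 1)
β2 stroke→J1  (J1: bond 1 brought flow, rest push out)
β3 stroke→J1  (1-jn J1 has f-setter on 1)

bond 0 stroke→J1
bond 1 stroke→Sf1
bond 2 stroke→J1
bond 3 stroke→J1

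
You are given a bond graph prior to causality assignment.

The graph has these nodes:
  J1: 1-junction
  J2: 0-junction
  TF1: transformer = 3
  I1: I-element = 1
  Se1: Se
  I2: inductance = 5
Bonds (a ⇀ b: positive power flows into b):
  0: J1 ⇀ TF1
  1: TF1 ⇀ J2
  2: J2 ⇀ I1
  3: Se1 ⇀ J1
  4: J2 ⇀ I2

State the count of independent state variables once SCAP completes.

#3 |J1  (Se1: effort source, stroke at far end)
#0 |TF1  (closing 1-jn rule on J1)
#1 |J2  (TF1: transformer flips bond 0)
#2 |I1  (J2: bond 1 brought effort, rest push out)
#4 |I2  (J2 effort already set via bond 1)

2  (I1, I2 all integral)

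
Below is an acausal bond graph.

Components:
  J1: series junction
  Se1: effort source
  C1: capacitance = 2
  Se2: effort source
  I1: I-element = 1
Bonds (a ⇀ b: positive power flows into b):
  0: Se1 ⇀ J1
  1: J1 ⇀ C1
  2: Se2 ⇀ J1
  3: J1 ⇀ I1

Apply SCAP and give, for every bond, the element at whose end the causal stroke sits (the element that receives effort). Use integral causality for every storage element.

#0 |J1  (source Se1 imposes e)
#2 |J1  (source Se2 imposes e)
#1 |J1  (C1 outputs effort q/C1)
#3 |I1  (J1: last free bond brings flow in)

b0 stroke at J1
b1 stroke at J1
b2 stroke at J1
b3 stroke at I1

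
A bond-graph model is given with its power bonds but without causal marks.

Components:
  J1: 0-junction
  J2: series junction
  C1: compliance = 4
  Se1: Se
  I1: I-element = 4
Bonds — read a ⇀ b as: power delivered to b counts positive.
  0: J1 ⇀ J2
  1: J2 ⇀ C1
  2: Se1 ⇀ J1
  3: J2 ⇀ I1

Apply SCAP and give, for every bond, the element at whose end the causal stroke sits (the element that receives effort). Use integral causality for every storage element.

bond 2 stroke→J1  (Se1 fixes effort; stroke away)
bond 0 stroke→J2  (common-e at J1 fixed by 2)
bond 1 stroke→J2  (C1 outputs effort q/C1)
bond 3 stroke→I1  (closing 1-jn rule on J2)

b0 stroke at J2
b1 stroke at J2
b2 stroke at J1
b3 stroke at I1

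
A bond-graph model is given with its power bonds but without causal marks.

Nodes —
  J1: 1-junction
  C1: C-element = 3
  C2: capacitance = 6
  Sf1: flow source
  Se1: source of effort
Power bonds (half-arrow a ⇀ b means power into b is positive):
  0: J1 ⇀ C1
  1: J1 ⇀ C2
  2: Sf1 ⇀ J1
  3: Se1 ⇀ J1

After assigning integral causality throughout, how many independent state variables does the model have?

bond 2 →Sf1  (Sf1: flow source, stroke at near end)
bond 3 →J1  (Se1 fixes effort; stroke away)
bond 0 →J1  (J1: bond 2 brought flow, rest push out)
bond 1 →J1  (1-jn J1 has f-setter on 2)

2  (C1, C2 all integral)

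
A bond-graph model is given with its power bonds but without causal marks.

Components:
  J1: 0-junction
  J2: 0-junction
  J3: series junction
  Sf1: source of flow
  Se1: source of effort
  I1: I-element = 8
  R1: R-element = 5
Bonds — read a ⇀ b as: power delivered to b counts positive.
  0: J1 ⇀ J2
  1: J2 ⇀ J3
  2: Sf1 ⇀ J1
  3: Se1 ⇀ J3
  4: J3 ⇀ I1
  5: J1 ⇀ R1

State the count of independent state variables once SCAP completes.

1  (I1 all integral)

#2 →Sf1  (source Sf1 imposes f)
#3 →J3  (Se1 (Se) sets effort on bond)
#4 →I1  (I1 integral (f out))
#1 →J3  (J3: bond 4 brought flow, rest push out)
#0 →J2  (J2 needs exactly one e-in)
#5 →J1  (J1 needs exactly one e-in)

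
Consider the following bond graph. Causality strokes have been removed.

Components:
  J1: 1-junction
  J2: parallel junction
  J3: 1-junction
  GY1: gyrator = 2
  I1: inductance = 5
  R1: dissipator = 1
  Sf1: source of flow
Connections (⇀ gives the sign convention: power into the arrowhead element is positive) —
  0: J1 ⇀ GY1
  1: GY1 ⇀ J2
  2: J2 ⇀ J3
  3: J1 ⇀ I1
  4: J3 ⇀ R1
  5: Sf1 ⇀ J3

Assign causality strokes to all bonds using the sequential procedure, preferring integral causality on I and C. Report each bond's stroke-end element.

b0 →J1
b1 →J2
b2 →J3
b3 →I1
b4 →J3
b5 →Sf1

#5 stroke→Sf1  (Sf1 (Sf) sets flow on bond)
#2 stroke→J3  (1-jn J3 has f-setter on 5)
#4 stroke→J3  (common-f at J3 fixed by 5)
#1 stroke→J2  (closing 0-jn rule on J2)
#0 stroke→J1  (GY1: gyrator matches bond 1)
#3 stroke→I1  (J1 needs exactly one f-in)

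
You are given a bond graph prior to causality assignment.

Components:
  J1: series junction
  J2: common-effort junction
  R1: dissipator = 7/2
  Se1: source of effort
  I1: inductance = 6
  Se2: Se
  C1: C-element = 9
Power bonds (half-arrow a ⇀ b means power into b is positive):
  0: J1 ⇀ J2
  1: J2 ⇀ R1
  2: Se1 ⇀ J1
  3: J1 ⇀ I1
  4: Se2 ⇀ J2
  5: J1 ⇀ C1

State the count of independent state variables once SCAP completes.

2  (C1, I1 all integral)

bond 2 stroke at J1  (Se1 fixes effort; stroke away)
bond 4 stroke at J2  (Se2: effort source, stroke at far end)
bond 0 stroke at J1  (J2 effort already set via bond 4)
bond 1 stroke at R1  (J2 effort already set via bond 4)
bond 3 stroke at I1  (I1 outputs flow p/I1)
bond 5 stroke at J1  (J1: bond 3 brought flow, rest push out)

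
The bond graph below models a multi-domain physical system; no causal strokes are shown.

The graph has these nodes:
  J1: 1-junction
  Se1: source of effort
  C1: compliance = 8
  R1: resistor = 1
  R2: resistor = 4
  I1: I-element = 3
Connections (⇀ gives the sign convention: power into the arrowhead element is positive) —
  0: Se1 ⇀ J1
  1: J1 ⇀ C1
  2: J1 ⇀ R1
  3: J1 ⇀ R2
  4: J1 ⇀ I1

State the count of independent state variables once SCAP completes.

β0 |J1  (source Se1 imposes e)
β1 |J1  (prefer integral on C1)
β4 |I1  (I1: I, integral causality)
β2 |J1  (1-jn J1 has f-setter on 4)
β3 |J1  (common-f at J1 fixed by 4)

2  (C1, I1 all integral)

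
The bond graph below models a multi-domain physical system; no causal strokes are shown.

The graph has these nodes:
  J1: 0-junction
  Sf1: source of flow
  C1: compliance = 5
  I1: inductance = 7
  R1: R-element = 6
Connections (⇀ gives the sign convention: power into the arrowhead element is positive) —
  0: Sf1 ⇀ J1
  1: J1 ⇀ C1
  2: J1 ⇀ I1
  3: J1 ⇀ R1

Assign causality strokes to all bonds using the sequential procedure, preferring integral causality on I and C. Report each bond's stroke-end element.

#0 stroke at Sf1  (Sf1: flow source, stroke at near end)
#1 stroke at J1  (C1 outputs effort q/C1)
#2 stroke at I1  (0-jn J1 has e-setter on 1)
#3 stroke at R1  (0-jn J1 has e-setter on 1)

bond 0 →Sf1
bond 1 →J1
bond 2 →I1
bond 3 →R1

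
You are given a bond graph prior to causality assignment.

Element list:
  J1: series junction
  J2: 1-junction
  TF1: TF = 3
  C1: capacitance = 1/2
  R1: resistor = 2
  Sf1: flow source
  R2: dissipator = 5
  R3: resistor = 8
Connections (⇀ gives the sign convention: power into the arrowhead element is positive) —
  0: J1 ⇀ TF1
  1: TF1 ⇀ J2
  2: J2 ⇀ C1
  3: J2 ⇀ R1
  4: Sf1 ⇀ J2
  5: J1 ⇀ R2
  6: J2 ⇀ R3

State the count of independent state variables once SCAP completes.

#4 |Sf1  (Sf1: flow source, stroke at near end)
#1 |J2  (1-jn J2 has f-setter on 4)
#2 |J2  (1-jn J2 has f-setter on 4)
#3 |J2  (1-jn J2 has f-setter on 4)
#6 |J2  (common-f at J2 fixed by 4)
#0 |TF1  (TF1: transformer flips bond 1)
#5 |J1  (J1: bond 0 brought flow, rest push out)

1  (C1 all integral)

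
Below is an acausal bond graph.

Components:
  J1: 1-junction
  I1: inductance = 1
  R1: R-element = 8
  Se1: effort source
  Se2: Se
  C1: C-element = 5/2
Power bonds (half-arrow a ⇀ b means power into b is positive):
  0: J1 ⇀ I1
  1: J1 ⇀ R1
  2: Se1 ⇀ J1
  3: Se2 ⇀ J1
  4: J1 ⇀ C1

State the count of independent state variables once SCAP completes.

2  (C1, I1 all integral)

β2 stroke→J1  (Se1 (Se) sets effort on bond)
β3 stroke→J1  (Se2 (Se) sets effort on bond)
β0 stroke→I1  (I1 integral (f out))
β1 stroke→J1  (common-f at J1 fixed by 0)
β4 stroke→J1  (common-f at J1 fixed by 0)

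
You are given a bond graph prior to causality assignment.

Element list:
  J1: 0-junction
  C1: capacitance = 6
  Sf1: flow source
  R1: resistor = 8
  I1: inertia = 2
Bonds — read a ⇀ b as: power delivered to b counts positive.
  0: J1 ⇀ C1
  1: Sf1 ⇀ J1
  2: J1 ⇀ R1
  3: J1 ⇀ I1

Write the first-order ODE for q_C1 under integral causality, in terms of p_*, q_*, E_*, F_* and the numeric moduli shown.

dq_C1/dt = F_Sf1 - p_I1/2 - q_C1/48

β1 →Sf1  (Sf1: flow source, stroke at near end)
β0 →J1  (prefer integral on C1)
β2 →R1  (J1 effort already set via bond 0)
β3 →I1  (J1: bond 0 brought effort, rest push out)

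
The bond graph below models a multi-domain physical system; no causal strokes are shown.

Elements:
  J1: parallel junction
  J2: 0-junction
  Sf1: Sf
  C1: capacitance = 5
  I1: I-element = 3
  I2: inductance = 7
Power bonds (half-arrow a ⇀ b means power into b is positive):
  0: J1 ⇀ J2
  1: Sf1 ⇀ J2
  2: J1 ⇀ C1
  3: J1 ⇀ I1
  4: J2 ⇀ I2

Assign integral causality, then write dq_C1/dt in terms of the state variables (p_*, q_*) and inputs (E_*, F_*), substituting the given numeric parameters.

#1 |Sf1  (source Sf1 imposes f)
#2 |J1  (prefer integral on C1)
#0 |J2  (common-e at J1 fixed by 2)
#3 |I1  (0-jn J1 has e-setter on 2)
#4 |I2  (J2: bond 0 brought effort, rest push out)

dq_C1/dt = F_Sf1 - p_I1/3 - p_I2/7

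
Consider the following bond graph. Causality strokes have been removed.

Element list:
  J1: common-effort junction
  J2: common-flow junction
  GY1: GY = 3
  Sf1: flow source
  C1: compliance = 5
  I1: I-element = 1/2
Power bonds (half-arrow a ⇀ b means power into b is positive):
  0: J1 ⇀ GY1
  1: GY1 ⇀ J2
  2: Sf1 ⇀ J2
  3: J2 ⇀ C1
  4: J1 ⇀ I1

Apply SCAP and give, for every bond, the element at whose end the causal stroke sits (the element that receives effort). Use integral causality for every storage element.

β0 |J1
β1 |J2
β2 |Sf1
β3 |J2
β4 |I1

#2 →Sf1  (Sf1: flow source, stroke at near end)
#1 →J2  (1-jn J2 has f-setter on 2)
#3 →J2  (J2: bond 2 brought flow, rest push out)
#0 →J1  (through GY1, causality inverts; strokes same side of GY1)
#4 →I1  (J1 effort already set via bond 0)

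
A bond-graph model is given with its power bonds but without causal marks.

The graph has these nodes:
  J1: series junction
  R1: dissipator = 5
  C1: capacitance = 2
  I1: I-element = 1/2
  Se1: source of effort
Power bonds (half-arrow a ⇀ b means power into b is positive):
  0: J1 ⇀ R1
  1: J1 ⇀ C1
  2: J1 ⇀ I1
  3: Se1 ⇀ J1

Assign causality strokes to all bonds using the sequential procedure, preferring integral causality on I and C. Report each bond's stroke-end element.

b0 stroke at J1
b1 stroke at J1
b2 stroke at I1
b3 stroke at J1

β3 stroke at J1  (Se1 fixes effort; stroke away)
β1 stroke at J1  (prefer integral on C1)
β2 stroke at I1  (I1: I, integral causality)
β0 stroke at J1  (J1 flow already set via bond 2)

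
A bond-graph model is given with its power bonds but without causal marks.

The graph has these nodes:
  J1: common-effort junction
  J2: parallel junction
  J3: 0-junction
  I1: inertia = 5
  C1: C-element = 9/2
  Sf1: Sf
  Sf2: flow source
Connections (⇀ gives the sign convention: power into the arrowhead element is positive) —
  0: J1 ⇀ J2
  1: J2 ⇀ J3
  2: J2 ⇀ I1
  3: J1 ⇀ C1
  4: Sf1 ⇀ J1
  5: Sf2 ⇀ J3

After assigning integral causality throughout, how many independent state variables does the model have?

2  (C1, I1 all integral)

#4 |Sf1  (source Sf1 imposes f)
#5 |Sf2  (Sf2 (Sf) sets flow on bond)
#1 |J3  (J3 needs exactly one e-in)
#2 |I1  (prefer integral on I1)
#0 |J2  (J2: last free bond brings effort in)
#3 |J1  (J1 needs exactly one e-in)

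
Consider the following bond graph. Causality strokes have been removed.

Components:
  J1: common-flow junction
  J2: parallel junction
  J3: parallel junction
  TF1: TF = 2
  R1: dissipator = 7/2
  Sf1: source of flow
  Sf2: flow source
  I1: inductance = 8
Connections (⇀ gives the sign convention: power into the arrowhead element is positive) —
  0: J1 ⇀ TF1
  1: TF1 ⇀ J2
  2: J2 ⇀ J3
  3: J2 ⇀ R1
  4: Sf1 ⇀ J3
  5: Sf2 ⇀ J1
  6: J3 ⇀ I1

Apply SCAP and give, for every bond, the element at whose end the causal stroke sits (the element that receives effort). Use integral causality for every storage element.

β0 |J1
β1 |TF1
β2 |J3
β3 |J2
β4 |Sf1
β5 |Sf2
β6 |I1

b4 stroke→Sf1  (Sf1 fixes flow; stroke at Sf1)
b5 stroke→Sf2  (Sf2: flow source, stroke at near end)
b0 stroke→J1  (J1 flow already set via bond 5)
b1 stroke→TF1  (through TF1, causality passes straight; one stroke at TF1)
b6 stroke→I1  (I1: I, integral causality)
b2 stroke→J3  (J3 needs exactly one e-in)
b3 stroke→J2  (J2: last free bond brings effort in)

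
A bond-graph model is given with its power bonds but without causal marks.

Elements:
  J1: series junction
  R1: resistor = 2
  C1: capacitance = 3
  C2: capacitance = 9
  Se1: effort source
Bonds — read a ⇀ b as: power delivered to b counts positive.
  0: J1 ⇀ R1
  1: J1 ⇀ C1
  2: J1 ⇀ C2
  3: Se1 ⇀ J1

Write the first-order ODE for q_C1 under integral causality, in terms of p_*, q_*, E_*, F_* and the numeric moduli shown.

dq_C1/dt = E_Se1/2 - q_C1/6 - q_C2/18

b3 →J1  (source Se1 imposes e)
b1 →J1  (prefer integral on C1)
b2 →J1  (C2 integral (e out))
b0 →R1  (J1: last free bond brings flow in)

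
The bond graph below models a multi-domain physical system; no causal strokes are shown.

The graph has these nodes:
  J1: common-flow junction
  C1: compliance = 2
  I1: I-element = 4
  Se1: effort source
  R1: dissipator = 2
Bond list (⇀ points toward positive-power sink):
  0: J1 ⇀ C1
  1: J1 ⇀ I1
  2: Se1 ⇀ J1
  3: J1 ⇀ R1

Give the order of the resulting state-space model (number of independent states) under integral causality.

2  (C1, I1 all integral)

#2 stroke at J1  (Se1 fixes effort; stroke away)
#0 stroke at J1  (C1: C, integral causality)
#1 stroke at I1  (I1 outputs flow p/I1)
#3 stroke at J1  (J1 flow already set via bond 1)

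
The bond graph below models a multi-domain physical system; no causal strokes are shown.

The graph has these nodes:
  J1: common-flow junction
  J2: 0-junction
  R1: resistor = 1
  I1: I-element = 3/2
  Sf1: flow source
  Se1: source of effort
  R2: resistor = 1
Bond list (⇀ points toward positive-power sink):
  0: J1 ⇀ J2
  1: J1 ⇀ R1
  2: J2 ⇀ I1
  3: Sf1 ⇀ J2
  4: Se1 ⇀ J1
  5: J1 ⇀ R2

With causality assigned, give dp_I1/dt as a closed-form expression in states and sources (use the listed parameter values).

b3 stroke→Sf1  (Sf1 fixes flow; stroke at Sf1)
b4 stroke→J1  (Se1 fixes effort; stroke away)
b2 stroke→I1  (I1 outputs flow p/I1)
b0 stroke→J2  (only one effort-in slot at J2)
b1 stroke→J1  (1-jn J1 has f-setter on 0)
b5 stroke→J1  (common-f at J1 fixed by 0)

dp_I1/dt = E_Se1 + 2*F_Sf1 - 4*p_I1/3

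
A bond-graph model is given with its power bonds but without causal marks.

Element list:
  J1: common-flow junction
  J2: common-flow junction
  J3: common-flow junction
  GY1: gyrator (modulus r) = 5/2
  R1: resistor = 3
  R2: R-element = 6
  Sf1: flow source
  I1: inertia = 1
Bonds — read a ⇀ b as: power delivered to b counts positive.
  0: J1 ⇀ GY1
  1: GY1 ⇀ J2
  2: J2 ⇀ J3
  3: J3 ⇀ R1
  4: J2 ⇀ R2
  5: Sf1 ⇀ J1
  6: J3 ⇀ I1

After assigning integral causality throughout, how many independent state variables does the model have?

1  (I1 all integral)

#5 |Sf1  (source Sf1 imposes f)
#0 |J1  (J1: bond 5 brought flow, rest push out)
#1 |J2  (GY1: gyrator matches bond 0)
#6 |I1  (prefer integral on I1)
#2 |J3  (common-f at J3 fixed by 6)
#3 |J3  (J3: bond 6 brought flow, rest push out)
#4 |J2  (1-jn J2 has f-setter on 2)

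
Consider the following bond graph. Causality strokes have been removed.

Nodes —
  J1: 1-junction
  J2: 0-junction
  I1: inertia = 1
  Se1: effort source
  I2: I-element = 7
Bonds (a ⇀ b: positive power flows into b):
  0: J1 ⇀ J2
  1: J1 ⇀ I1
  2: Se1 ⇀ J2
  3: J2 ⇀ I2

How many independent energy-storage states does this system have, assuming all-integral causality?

#2 stroke→J2  (Se1 (Se) sets effort on bond)
#0 stroke→J1  (0-jn J2 has e-setter on 2)
#3 stroke→I2  (common-e at J2 fixed by 2)
#1 stroke→I1  (only one flow-in slot at J1)

2  (I1, I2 all integral)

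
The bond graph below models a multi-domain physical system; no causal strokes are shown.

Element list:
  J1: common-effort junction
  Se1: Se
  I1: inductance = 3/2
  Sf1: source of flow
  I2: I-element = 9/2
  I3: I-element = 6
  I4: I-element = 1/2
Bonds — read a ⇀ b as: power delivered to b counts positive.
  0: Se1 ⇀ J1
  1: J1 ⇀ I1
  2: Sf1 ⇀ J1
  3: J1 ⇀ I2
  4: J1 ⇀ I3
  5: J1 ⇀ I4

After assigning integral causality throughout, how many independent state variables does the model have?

b0 stroke at J1  (Se1: effort source, stroke at far end)
b2 stroke at Sf1  (Sf1: flow source, stroke at near end)
b1 stroke at I1  (common-e at J1 fixed by 0)
b3 stroke at I2  (0-jn J1 has e-setter on 0)
b4 stroke at I3  (0-jn J1 has e-setter on 0)
b5 stroke at I4  (0-jn J1 has e-setter on 0)

4  (I1, I2, I3, I4 all integral)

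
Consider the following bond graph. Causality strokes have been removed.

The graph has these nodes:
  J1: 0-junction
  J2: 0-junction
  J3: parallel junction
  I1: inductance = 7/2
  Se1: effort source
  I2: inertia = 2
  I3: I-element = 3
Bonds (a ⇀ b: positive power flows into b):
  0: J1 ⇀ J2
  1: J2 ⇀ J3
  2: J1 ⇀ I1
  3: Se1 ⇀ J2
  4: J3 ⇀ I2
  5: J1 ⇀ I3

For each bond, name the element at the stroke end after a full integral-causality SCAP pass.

#0 stroke→J1
#1 stroke→J3
#2 stroke→I1
#3 stroke→J2
#4 stroke→I2
#5 stroke→I3

b3 →J2  (Se1 (Se) sets effort on bond)
b0 →J1  (0-jn J2 has e-setter on 3)
b1 →J3  (0-jn J2 has e-setter on 3)
b4 →I2  (J3 effort already set via bond 1)
b2 →I1  (J1: bond 0 brought effort, rest push out)
b5 →I3  (common-e at J1 fixed by 0)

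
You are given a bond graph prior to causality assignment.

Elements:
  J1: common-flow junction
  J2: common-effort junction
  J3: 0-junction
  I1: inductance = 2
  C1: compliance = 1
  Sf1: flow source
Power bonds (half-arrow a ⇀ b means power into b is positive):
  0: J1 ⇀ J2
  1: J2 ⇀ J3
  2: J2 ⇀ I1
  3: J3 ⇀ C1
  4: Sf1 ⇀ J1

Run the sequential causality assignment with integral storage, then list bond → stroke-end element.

β4 |Sf1  (Sf1 (Sf) sets flow on bond)
β0 |J1  (J1: bond 4 brought flow, rest push out)
β2 |I1  (prefer integral on I1)
β1 |J2  (closing 0-jn rule on J2)
β3 |J3  (closing 0-jn rule on J3)

bond 0 →J1
bond 1 →J2
bond 2 →I1
bond 3 →J3
bond 4 →Sf1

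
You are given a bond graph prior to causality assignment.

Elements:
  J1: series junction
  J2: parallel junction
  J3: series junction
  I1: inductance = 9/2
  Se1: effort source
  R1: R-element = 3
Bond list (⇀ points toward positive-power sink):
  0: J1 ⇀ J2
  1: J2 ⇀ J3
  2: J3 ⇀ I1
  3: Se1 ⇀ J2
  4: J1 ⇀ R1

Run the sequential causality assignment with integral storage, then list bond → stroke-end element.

b0 stroke→J1
b1 stroke→J3
b2 stroke→I1
b3 stroke→J2
b4 stroke→R1

#3 →J2  (Se1 fixes effort; stroke away)
#0 →J1  (0-jn J2 has e-setter on 3)
#1 →J3  (common-e at J2 fixed by 3)
#2 →I1  (J3 needs exactly one f-in)
#4 →R1  (J1 needs exactly one f-in)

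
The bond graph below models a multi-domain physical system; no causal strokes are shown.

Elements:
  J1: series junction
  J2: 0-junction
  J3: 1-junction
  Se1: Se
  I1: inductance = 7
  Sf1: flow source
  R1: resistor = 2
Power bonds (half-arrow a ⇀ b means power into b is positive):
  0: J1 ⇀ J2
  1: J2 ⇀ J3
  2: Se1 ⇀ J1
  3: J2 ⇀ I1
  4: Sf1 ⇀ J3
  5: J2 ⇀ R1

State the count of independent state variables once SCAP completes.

β2 stroke→J1  (source Se1 imposes e)
β4 stroke→Sf1  (Sf1 (Sf) sets flow on bond)
β0 stroke→J2  (closing 1-jn rule on J1)
β1 stroke→J3  (0-jn J2 has e-setter on 0)
β3 stroke→I1  (0-jn J2 has e-setter on 0)
β5 stroke→R1  (J2: bond 0 brought effort, rest push out)

1  (I1 all integral)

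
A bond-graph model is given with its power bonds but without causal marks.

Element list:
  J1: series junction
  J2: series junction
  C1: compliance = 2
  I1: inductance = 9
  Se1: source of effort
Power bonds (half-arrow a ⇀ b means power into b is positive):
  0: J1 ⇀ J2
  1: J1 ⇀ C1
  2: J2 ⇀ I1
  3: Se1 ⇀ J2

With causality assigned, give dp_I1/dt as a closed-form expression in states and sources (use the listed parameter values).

dp_I1/dt = E_Se1 - q_C1/2

β3 stroke at J2  (Se1 fixes effort; stroke away)
β1 stroke at J1  (C1: C, integral causality)
β0 stroke at J2  (closing 1-jn rule on J1)
β2 stroke at I1  (closing 1-jn rule on J2)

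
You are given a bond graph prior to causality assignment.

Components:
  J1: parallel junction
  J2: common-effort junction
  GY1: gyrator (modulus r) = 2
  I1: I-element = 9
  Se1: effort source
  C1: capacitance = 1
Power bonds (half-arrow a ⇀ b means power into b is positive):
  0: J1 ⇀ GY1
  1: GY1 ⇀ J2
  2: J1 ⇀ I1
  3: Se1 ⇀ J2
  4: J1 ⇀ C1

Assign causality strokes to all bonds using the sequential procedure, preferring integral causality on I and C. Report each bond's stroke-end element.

#3 |J2  (source Se1 imposes e)
#1 |GY1  (common-e at J2 fixed by 3)
#0 |GY1  (through GY1, causality inverts; strokes same side of GY1)
#2 |I1  (I1 outputs flow p/I1)
#4 |J1  (only one effort-in slot at J1)

bond 0 stroke→GY1
bond 1 stroke→GY1
bond 2 stroke→I1
bond 3 stroke→J2
bond 4 stroke→J1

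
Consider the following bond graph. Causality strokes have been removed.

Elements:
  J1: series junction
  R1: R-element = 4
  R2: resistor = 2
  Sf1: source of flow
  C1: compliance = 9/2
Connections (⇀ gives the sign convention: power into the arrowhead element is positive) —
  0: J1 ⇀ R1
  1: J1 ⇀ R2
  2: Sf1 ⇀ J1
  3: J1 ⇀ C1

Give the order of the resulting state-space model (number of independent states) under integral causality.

1  (C1 all integral)

bond 2 →Sf1  (Sf1 (Sf) sets flow on bond)
bond 0 →J1  (1-jn J1 has f-setter on 2)
bond 1 →J1  (J1: bond 2 brought flow, rest push out)
bond 3 →J1  (J1 flow already set via bond 2)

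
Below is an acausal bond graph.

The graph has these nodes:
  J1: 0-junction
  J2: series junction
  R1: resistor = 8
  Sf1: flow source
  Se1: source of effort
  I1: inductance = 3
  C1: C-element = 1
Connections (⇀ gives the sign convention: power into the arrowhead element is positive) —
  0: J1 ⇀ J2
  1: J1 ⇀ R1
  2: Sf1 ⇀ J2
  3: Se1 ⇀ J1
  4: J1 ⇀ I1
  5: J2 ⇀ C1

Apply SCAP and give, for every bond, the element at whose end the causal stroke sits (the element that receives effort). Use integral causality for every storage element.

b2 stroke→Sf1  (Sf1 (Sf) sets flow on bond)
b3 stroke→J1  (Se1 fixes effort; stroke away)
b0 stroke→J2  (common-e at J1 fixed by 3)
b1 stroke→R1  (J1 effort already set via bond 3)
b4 stroke→I1  (J1: bond 3 brought effort, rest push out)
b5 stroke→J2  (common-f at J2 fixed by 2)

bond 0 stroke→J2
bond 1 stroke→R1
bond 2 stroke→Sf1
bond 3 stroke→J1
bond 4 stroke→I1
bond 5 stroke→J2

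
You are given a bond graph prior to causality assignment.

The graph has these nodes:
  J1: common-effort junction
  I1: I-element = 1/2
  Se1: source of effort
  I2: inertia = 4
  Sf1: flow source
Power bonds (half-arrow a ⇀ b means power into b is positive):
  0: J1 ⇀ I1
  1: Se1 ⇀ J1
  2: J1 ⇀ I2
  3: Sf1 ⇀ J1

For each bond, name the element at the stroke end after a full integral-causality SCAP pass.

bond 1 |J1  (Se1 fixes effort; stroke away)
bond 3 |Sf1  (Sf1: flow source, stroke at near end)
bond 0 |I1  (common-e at J1 fixed by 1)
bond 2 |I2  (J1: bond 1 brought effort, rest push out)

b0 stroke at I1
b1 stroke at J1
b2 stroke at I2
b3 stroke at Sf1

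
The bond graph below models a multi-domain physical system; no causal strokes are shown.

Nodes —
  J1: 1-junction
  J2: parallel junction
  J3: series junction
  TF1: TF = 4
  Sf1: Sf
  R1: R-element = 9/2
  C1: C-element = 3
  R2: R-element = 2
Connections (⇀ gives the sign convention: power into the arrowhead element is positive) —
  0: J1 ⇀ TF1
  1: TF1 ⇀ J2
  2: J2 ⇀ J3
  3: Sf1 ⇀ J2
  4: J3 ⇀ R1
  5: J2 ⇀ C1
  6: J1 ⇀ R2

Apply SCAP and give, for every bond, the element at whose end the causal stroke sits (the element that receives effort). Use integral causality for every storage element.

bond 3 |Sf1  (source Sf1 imposes f)
bond 5 |J2  (C1 outputs effort q/C1)
bond 1 |TF1  (J2: bond 5 brought effort, rest push out)
bond 2 |J3  (common-e at J2 fixed by 5)
bond 4 |R1  (J3 needs exactly one f-in)
bond 0 |J1  (through TF1, causality passes straight; one stroke at TF1)
bond 6 |R2  (closing 1-jn rule on J1)

b0 stroke at J1
b1 stroke at TF1
b2 stroke at J3
b3 stroke at Sf1
b4 stroke at R1
b5 stroke at J2
b6 stroke at R2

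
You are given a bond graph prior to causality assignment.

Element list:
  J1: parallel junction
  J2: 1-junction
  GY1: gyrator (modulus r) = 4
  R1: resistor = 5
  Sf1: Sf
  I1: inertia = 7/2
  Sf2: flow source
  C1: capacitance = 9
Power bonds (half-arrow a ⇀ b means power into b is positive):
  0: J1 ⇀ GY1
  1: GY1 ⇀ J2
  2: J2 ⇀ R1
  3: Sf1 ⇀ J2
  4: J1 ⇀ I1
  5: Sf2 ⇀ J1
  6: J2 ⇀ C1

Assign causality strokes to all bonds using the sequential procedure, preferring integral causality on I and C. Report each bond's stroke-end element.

b0 stroke→J1
b1 stroke→J2
b2 stroke→J2
b3 stroke→Sf1
b4 stroke→I1
b5 stroke→Sf2
b6 stroke→J2

b3 |Sf1  (Sf1: flow source, stroke at near end)
b5 |Sf2  (Sf2 fixes flow; stroke at Sf2)
b1 |J2  (common-f at J2 fixed by 3)
b2 |J2  (common-f at J2 fixed by 3)
b6 |J2  (J2 flow already set via bond 3)
b0 |J1  (through GY1, causality inverts; strokes same side of GY1)
b4 |I1  (J1: bond 0 brought effort, rest push out)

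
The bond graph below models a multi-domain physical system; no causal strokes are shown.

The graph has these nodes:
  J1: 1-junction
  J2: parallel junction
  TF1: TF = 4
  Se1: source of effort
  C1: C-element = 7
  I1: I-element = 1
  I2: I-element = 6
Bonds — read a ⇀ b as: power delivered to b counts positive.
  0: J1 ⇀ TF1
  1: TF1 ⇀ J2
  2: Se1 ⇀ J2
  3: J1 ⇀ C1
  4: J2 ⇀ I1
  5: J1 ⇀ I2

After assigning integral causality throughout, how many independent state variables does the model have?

#2 |J2  (Se1 (Se) sets effort on bond)
#1 |TF1  (J2: bond 2 brought effort, rest push out)
#4 |I1  (J2 effort already set via bond 2)
#0 |J1  (TF1: transformer flips bond 1)
#3 |J1  (prefer integral on C1)
#5 |I2  (only one flow-in slot at J1)

3  (C1, I1, I2 all integral)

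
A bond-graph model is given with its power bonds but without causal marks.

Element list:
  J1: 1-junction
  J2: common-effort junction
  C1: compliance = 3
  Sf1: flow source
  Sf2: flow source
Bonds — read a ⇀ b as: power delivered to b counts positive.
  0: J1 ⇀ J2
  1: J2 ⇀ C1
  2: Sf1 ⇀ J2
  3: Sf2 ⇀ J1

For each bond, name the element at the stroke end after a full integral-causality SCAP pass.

b0 |J1
b1 |J2
b2 |Sf1
b3 |Sf2

#2 |Sf1  (Sf1: flow source, stroke at near end)
#3 |Sf2  (Sf2 fixes flow; stroke at Sf2)
#0 |J1  (J1: bond 3 brought flow, rest push out)
#1 |J2  (J2 needs exactly one e-in)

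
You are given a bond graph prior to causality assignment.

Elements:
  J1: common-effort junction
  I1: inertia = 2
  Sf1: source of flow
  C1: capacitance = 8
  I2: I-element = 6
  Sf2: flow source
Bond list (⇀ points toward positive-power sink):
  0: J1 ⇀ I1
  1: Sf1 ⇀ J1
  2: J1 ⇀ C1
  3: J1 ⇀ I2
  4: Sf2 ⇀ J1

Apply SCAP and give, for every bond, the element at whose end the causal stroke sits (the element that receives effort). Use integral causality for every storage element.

bond 1 stroke→Sf1  (source Sf1 imposes f)
bond 4 stroke→Sf2  (Sf2: flow source, stroke at near end)
bond 0 stroke→I1  (prefer integral on I1)
bond 2 stroke→J1  (prefer integral on C1)
bond 3 stroke→I2  (common-e at J1 fixed by 2)

b0 →I1
b1 →Sf1
b2 →J1
b3 →I2
b4 →Sf2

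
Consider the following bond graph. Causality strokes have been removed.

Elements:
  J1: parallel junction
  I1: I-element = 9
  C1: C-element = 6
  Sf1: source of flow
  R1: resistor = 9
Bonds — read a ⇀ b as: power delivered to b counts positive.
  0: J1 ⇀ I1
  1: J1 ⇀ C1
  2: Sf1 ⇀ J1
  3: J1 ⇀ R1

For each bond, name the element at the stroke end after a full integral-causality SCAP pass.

bond 2 |Sf1  (source Sf1 imposes f)
bond 0 |I1  (I1 outputs flow p/I1)
bond 1 |J1  (C1: C, integral causality)
bond 3 |R1  (J1: bond 1 brought effort, rest push out)

β0 stroke→I1
β1 stroke→J1
β2 stroke→Sf1
β3 stroke→R1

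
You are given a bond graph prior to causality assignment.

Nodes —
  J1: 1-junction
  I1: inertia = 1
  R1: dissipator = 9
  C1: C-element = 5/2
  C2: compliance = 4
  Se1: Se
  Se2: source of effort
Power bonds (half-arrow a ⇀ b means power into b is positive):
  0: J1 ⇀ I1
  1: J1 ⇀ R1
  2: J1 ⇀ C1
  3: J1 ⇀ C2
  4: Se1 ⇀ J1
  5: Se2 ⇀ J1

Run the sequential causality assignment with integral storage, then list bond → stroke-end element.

b4 →J1  (Se1: effort source, stroke at far end)
b5 →J1  (Se2 fixes effort; stroke away)
b0 →I1  (I1 integral (f out))
b1 →J1  (J1: bond 0 brought flow, rest push out)
b2 →J1  (1-jn J1 has f-setter on 0)
b3 →J1  (1-jn J1 has f-setter on 0)

#0 →I1
#1 →J1
#2 →J1
#3 →J1
#4 →J1
#5 →J1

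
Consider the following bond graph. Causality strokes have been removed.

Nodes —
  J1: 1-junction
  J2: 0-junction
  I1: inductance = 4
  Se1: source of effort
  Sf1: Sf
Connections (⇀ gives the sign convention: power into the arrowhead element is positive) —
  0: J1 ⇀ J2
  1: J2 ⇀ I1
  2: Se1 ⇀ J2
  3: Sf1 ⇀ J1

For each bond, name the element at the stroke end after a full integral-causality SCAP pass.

bond 0 stroke→J1
bond 1 stroke→I1
bond 2 stroke→J2
bond 3 stroke→Sf1

b2 |J2  (Se1 (Se) sets effort on bond)
b3 |Sf1  (Sf1 (Sf) sets flow on bond)
b0 |J1  (1-jn J1 has f-setter on 3)
b1 |I1  (common-e at J2 fixed by 2)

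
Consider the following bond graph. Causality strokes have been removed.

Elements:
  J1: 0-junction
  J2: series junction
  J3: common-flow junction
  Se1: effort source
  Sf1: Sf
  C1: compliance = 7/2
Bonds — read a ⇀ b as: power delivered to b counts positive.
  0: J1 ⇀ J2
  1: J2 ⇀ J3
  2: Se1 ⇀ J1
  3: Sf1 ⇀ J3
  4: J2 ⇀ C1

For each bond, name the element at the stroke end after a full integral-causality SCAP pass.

#0 |J2
#1 |J3
#2 |J1
#3 |Sf1
#4 |J2

#2 stroke at J1  (Se1: effort source, stroke at far end)
#3 stroke at Sf1  (Sf1: flow source, stroke at near end)
#0 stroke at J2  (J1 effort already set via bond 2)
#1 stroke at J3  (J3: bond 3 brought flow, rest push out)
#4 stroke at J2  (1-jn J2 has f-setter on 1)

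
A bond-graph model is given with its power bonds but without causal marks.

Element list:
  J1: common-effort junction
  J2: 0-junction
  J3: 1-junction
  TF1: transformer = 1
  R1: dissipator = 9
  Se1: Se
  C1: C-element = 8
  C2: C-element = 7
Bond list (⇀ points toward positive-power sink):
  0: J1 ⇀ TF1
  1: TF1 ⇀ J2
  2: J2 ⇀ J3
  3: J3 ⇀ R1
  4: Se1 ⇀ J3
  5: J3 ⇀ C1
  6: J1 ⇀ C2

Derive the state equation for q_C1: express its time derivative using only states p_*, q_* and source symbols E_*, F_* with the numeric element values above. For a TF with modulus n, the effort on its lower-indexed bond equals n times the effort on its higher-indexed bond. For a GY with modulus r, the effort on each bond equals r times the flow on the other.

b4 →J3  (source Se1 imposes e)
b5 →J3  (C1 integral (e out))
b6 →J1  (prefer integral on C2)
b0 →TF1  (0-jn J1 has e-setter on 6)
b1 →J2  (TF1 one-in-one-out from 0)
b2 →J3  (J2: bond 1 brought effort, rest push out)
b3 →R1  (only one flow-in slot at J3)

dq_C1/dt = E_Se1/9 - q_C1/72 + q_C2/63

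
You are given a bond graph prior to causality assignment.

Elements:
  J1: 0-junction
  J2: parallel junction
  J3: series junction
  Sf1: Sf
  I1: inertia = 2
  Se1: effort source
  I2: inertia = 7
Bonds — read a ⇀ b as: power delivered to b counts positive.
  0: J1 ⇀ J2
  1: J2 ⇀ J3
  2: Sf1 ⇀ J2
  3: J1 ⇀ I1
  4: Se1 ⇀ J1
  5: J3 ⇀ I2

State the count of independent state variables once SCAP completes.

2  (I1, I2 all integral)

β2 stroke at Sf1  (Sf1 (Sf) sets flow on bond)
β4 stroke at J1  (source Se1 imposes e)
β0 stroke at J2  (common-e at J1 fixed by 4)
β3 stroke at I1  (common-e at J1 fixed by 4)
β1 stroke at J3  (0-jn J2 has e-setter on 0)
β5 stroke at I2  (J3 needs exactly one f-in)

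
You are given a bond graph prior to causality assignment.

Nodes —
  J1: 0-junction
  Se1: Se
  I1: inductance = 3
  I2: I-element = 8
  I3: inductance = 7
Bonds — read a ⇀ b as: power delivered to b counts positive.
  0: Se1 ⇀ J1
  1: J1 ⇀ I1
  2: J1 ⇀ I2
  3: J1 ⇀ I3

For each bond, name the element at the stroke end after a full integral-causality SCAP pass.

#0 |J1
#1 |I1
#2 |I2
#3 |I3

b0 stroke at J1  (Se1 fixes effort; stroke away)
b1 stroke at I1  (J1 effort already set via bond 0)
b2 stroke at I2  (J1 effort already set via bond 0)
b3 stroke at I3  (J1 effort already set via bond 0)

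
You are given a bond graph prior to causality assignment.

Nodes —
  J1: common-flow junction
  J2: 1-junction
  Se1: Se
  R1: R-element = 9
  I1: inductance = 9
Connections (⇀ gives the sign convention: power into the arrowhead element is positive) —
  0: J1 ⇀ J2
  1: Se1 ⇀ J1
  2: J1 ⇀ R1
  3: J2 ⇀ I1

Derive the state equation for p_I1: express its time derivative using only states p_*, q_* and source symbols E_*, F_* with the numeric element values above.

dp_I1/dt = E_Se1 - p_I1

β1 stroke at J1  (Se1 (Se) sets effort on bond)
β3 stroke at I1  (I1 integral (f out))
β0 stroke at J2  (1-jn J2 has f-setter on 3)
β2 stroke at J1  (common-f at J1 fixed by 0)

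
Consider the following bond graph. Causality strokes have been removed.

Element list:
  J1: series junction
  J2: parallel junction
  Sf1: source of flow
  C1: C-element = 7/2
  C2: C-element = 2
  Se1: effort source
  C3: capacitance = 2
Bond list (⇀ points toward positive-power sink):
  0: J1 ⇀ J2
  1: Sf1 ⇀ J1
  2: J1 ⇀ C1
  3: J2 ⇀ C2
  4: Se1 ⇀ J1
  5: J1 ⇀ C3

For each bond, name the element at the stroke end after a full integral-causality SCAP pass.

#0 stroke at J1
#1 stroke at Sf1
#2 stroke at J1
#3 stroke at J2
#4 stroke at J1
#5 stroke at J1

b1 →Sf1  (Sf1 (Sf) sets flow on bond)
b4 →J1  (Se1 fixes effort; stroke away)
b0 →J1  (J1 flow already set via bond 1)
b2 →J1  (J1 flow already set via bond 1)
b5 →J1  (J1: bond 1 brought flow, rest push out)
b3 →J2  (J2: last free bond brings effort in)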